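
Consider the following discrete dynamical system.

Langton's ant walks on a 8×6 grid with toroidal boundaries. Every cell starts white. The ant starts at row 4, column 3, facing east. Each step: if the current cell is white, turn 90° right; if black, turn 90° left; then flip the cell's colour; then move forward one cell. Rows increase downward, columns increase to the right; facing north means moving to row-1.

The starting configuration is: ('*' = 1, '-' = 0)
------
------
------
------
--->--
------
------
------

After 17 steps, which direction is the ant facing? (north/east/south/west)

north

k=0  ------
------
------
------
--->--
------
------
------
k=1  ------
------
------
------
---*--
---v--
------
------
k=2  ------
------
------
------
---*--
--<*--
------
------
k=3  ------
------
------
------
--^*--
--**--
------
------
k=4  ------
------
------
------
--*>--
--**--
------
------
k=5  ------
------
------
---^--
--*---
--**--
------
------
k=6  ------
------
------
---*>-
--*---
--**--
------
------
k=7  ------
------
------
---**-
--*-v-
--**--
------
------
k=8  ------
------
------
---**-
--*<*-
--**--
------
------
k=9  ------
------
------
---^*-
--***-
--**--
------
------
k=10  ------
------
------
--<-*-
--***-
--**--
------
------
k=11  ------
------
--^---
--*-*-
--***-
--**--
------
------
k=12  ------
------
--*>--
--*-*-
--***-
--**--
------
------
k=13  ------
------
--**--
--*v*-
--***-
--**--
------
------
k=14  ------
------
--**--
--<**-
--***-
--**--
------
------
k=15  ------
------
--**--
---**-
--v**-
--**--
------
------
k=16  ------
------
--**--
---**-
--->*-
--**--
------
------
k=17  ------
------
--**--
---^*-
----*-
--**--
------
------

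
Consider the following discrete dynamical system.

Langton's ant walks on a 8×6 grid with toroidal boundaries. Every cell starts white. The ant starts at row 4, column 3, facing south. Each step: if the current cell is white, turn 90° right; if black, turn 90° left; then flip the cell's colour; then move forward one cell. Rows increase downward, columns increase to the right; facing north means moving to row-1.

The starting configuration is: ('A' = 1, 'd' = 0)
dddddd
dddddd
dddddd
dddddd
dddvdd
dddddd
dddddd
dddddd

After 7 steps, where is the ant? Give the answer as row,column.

5,3

t=0: dddddd
dddddd
dddddd
dddddd
dddvdd
dddddd
dddddd
dddddd
t=1: dddddd
dddddd
dddddd
dddddd
dd<Add
dddddd
dddddd
dddddd
t=2: dddddd
dddddd
dddddd
dd^ddd
ddAAdd
dddddd
dddddd
dddddd
t=3: dddddd
dddddd
dddddd
ddA>dd
ddAAdd
dddddd
dddddd
dddddd
t=4: dddddd
dddddd
dddddd
ddAAdd
ddAvdd
dddddd
dddddd
dddddd
t=5: dddddd
dddddd
dddddd
ddAAdd
ddAd>d
dddddd
dddddd
dddddd
t=6: dddddd
dddddd
dddddd
ddAAdd
ddAdAd
ddddvd
dddddd
dddddd
t=7: dddddd
dddddd
dddddd
ddAAdd
ddAdAd
ddd<Ad
dddddd
dddddd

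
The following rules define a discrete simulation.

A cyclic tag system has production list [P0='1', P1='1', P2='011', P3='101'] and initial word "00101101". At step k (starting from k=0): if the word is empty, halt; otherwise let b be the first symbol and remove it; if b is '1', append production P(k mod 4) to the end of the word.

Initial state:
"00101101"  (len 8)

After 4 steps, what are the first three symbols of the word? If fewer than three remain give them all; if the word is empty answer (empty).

110

0) "00101101"  (len 8)
1) "0101101"  (len 7)
2) "101101"  (len 6)
3) "01101011"  (len 8)
4) "1101011"  (len 7)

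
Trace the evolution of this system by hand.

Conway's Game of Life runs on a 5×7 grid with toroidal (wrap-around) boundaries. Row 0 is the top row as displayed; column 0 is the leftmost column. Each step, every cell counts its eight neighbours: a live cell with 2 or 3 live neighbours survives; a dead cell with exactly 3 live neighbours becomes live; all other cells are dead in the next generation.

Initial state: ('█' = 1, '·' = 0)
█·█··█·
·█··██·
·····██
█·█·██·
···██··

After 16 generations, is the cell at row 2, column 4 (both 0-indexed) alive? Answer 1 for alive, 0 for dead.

0

t=0: █·█··█·
·█··██·
·····██
█·█·██·
···██··
t=1: ·██··██
██··█··
██·█···
·······
··█····
t=2: ··██·██
···███·
███····
·██····
·██····
t=3: ·█···██
█····█·
█···█··
···█···
█······
t=4: ·█···█·
██··██·
····█·█
·······
█·····█
t=5: ·█··██·
██··█··
█···█·█
█····██
█·····█
t=6: ·█··██·
·█·██··
····█··
·█·····
·█··█··
t=7: ██···█·
··██···
··███··
·······
███·██·
t=8: █····█·
·······
··█·█··
·····█·
█·█·██·
t=9: ·█··██·
·······
·······
·█···██
·█··██·
t=10: ····██·
·······
·······
█···███
·██····
t=11: ·······
·······
·····██
██···██
██·█···
t=12: ·······
·······
·····█·
·██·██·
·██····
t=13: ·······
·······
····██·
·█████·
·███···
t=14: ··█····
·······
··█··█·
·█···█·
·█·····
t=15: ·······
·······
·······
·██····
·██····
t=16: ·······
·······
·······
·██····
·██····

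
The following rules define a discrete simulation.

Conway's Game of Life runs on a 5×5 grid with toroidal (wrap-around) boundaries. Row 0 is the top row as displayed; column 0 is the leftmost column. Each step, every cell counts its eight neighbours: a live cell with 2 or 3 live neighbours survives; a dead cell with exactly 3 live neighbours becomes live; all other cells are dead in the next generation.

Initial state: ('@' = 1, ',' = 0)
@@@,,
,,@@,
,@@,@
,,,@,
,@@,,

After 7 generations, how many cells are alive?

6

[0] @@@,,
,,@@,
,@@,@
,,,@,
,@@,,
[1] @,,,,
,,,,@
,@,,@
@,,@,
@,,@,
[2] @,,,,
,,,,@
,,,@@
@@@@,
@@,,,
[3] @@,,@
@,,@@
,@,,,
,,,@,
,,,,,
[4] ,@,@,
,,@@,
@,@@,
,,,,,
@,,,@
[5] @@,@,
,,,,,
,@@@@
@@,@,
@,,,@
[6] @@,,,
,,,,,
,@,@@
,,,,,
,,,@,
[7] ,,,,,
,@@,@
,,,,,
,,@@@
,,,,,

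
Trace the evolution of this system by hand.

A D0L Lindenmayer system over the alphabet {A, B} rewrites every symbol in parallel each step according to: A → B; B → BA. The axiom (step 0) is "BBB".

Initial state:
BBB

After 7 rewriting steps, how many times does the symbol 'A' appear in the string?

39

0) BBB
1) BABABA
2) BABBABBAB
3) BABBABABBABABBA
4) BABBABABBABBABABBABBABAB
5) BABBABABBABBABABBABABBABBABABBABABBABBA
6) BABBABABBABBABABBABABBABBABABBABBABABBABABBABBABABBABBABABBABAB
7) BABBABABBABBABABBABABBABBABABBABBABABBABABBABBABABBABABBABBABABBABBABABBABABBABBABABBABABBABBABABBABBA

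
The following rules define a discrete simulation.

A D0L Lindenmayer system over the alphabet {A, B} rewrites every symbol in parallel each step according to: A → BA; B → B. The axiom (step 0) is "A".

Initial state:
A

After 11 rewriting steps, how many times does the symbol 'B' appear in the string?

0) A
1) BA
2) BBA
3) BBBA
4) BBBBA
5) BBBBBA
6) BBBBBBA
7) BBBBBBBA
8) BBBBBBBBA
9) BBBBBBBBBA
10) BBBBBBBBBBA
11) BBBBBBBBBBBA

11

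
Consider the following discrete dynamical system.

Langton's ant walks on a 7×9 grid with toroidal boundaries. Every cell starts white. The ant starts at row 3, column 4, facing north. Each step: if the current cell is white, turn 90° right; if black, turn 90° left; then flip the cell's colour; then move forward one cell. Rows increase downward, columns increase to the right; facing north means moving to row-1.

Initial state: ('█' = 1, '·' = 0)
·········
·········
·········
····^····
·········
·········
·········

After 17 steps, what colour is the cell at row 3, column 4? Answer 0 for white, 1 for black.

0

t=0: ·········
·········
·········
····^····
·········
·········
·········
t=1: ·········
·········
·········
····█>···
·········
·········
·········
t=2: ·········
·········
·········
····██···
·····v···
·········
·········
t=3: ·········
·········
·········
····██···
····<█···
·········
·········
t=4: ·········
·········
·········
····^█···
····██···
·········
·········
t=5: ·········
·········
·········
···<·█···
····██···
·········
·········
t=6: ·········
·········
···^·····
···█·█···
····██···
·········
·········
t=7: ·········
·········
···█>····
···█·█···
····██···
·········
·········
t=8: ·········
·········
···██····
···█v█···
····██···
·········
·········
t=9: ·········
·········
···██····
···<██···
····██···
·········
·········
t=10: ·········
·········
···██····
····██···
···v██···
·········
·········
t=11: ·········
·········
···██····
····██···
··<███···
·········
·········
t=12: ·········
·········
···██····
··^·██···
··████···
·········
·········
t=13: ·········
·········
···██····
··█>██···
··████···
·········
·········
t=14: ·········
·········
···██····
··████···
··█v██···
·········
·········
t=15: ·········
·········
···██····
··████···
··█·>█···
·········
·········
t=16: ·········
·········
···██····
··██^█···
··█··█···
·········
·········
t=17: ·········
·········
···██····
··█<·█···
··█··█···
·········
·········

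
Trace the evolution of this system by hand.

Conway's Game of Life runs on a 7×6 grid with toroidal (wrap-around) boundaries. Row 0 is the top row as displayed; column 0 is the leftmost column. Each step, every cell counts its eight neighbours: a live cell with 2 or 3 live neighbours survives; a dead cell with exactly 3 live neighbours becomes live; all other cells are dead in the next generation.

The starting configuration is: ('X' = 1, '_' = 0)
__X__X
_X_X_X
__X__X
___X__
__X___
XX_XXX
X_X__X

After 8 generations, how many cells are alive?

18

t=0: __X__X
_X_X_X
__X__X
___X__
__X___
XX_XXX
X_X__X
t=1: __XX_X
_X_X_X
X_XX__
__XX__
XXX__X
___XX_
__X___
t=2: XX_X__
_X___X
X_____
____XX
XX___X
X__XXX
__X___
t=3: XX____
_XX__X
X___X_
_X__X_
_X_X__
__XXX_
__X___
t=4: X_____
__X__X
X_XXX_
XXXXXX
_X____
_X__X_
__X___
t=5: _X____
X_X_XX
______
______
______
_XX___
_X____
t=6: _XX__X
XX___X
_____X
______
______
_XX___
XX____
t=7: __X__X
_XX_XX
_____X
______
______
XXX___
______
t=8: XXXXXX
_XXXXX
X___XX
______
_X____
_X____
X_X___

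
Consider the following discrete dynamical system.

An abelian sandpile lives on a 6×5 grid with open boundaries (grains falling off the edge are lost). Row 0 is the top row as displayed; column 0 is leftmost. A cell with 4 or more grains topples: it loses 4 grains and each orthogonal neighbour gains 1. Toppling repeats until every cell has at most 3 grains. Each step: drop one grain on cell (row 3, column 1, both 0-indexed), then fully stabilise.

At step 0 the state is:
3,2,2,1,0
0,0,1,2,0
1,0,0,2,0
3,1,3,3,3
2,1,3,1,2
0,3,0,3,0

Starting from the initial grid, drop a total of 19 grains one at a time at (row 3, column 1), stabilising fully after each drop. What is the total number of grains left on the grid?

55

0) 3,2,2,1,0
0,0,1,2,0
1,0,0,2,0
3,1,3,3,3
2,1,3,1,2
0,3,0,3,0
1) 3,2,2,1,0
0,0,1,2,0
1,0,0,2,0
3,2,3,3,3
2,1,3,1,2
0,3,0,3,0
2) 3,2,2,1,0
0,0,1,2,0
1,0,0,2,0
3,3,3,3,3
2,1,3,1,2
0,3,0,3,0
3) 3,2,2,1,0
0,0,1,2,0
2,1,1,3,1
0,2,2,1,0
3,3,0,3,3
0,3,1,3,0
4) 3,2,2,1,0
0,0,1,2,0
2,1,1,3,1
0,3,2,1,0
3,3,0,3,3
0,3,1,3,0
5) 3,2,2,1,0
0,0,1,2,0
2,2,1,3,1
2,1,3,1,0
0,2,1,3,3
2,0,2,3,0
6) 3,2,2,1,0
0,0,1,2,0
2,2,1,3,1
2,2,3,1,0
0,2,1,3,3
2,0,2,3,0
7) 3,2,2,1,0
0,0,1,2,0
2,2,1,3,1
2,3,3,1,0
0,2,1,3,3
2,0,2,3,0
8) 3,2,2,1,0
0,0,1,2,0
2,3,2,3,1
3,1,0,2,0
0,3,2,3,3
2,0,2,3,0
9) 3,2,2,1,0
0,0,1,2,0
2,3,2,3,1
3,2,0,2,0
0,3,2,3,3
2,0,2,3,0
10) 3,2,2,1,0
0,0,1,2,0
2,3,2,3,1
3,3,0,2,0
0,3,2,3,3
2,0,2,3,0
11) 3,2,2,1,0
1,1,1,2,0
0,1,3,3,1
1,3,1,2,0
2,0,3,3,3
2,1,2,3,0
12) 3,2,2,1,0
1,1,1,2,0
0,2,3,3,1
2,0,2,2,0
2,1,3,3,3
2,1,2,3,0
13) 3,2,2,1,0
1,1,1,2,0
0,2,3,3,1
2,1,2,2,0
2,1,3,3,3
2,1,2,3,0
14) 3,2,2,1,0
1,1,1,2,0
0,2,3,3,1
2,2,2,2,0
2,1,3,3,3
2,1,2,3,0
15) 3,2,2,1,0
1,1,1,2,0
0,2,3,3,1
2,3,2,2,0
2,1,3,3,3
2,1,2,3,0
16) 3,2,2,1,0
1,1,1,2,0
0,3,3,3,1
3,0,3,2,0
2,2,3,3,3
2,1,2,3,0
17) 3,2,2,1,0
1,1,1,2,0
0,3,3,3,1
3,1,3,2,0
2,2,3,3,3
2,1,2,3,0
18) 3,2,2,1,0
1,1,1,2,0
0,3,3,3,1
3,2,3,2,0
2,2,3,3,3
2,1,2,3,0
19) 3,2,2,1,0
1,1,1,2,0
0,3,3,3,1
3,3,3,2,0
2,2,3,3,3
2,1,2,3,0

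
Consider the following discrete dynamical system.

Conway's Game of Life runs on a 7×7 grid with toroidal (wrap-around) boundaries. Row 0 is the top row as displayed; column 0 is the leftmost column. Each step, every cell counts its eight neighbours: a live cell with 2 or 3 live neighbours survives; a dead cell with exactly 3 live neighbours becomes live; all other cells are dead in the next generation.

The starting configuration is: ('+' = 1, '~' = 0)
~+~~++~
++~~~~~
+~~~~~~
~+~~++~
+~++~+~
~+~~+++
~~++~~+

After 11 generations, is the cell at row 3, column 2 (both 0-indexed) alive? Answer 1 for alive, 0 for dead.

t=0: ~+~~++~
++~~~~~
+~~~~~~
~+~~++~
+~++~+~
~+~~+++
~~++~~+
t=1: ~+~++++
++~~~~+
+~~~~~+
++++++~
+~++~~~
~+~~~~~
~+++~~+
t=2: ~~~++~~
~++~+~~
~~~++~~
~~~~++~
+~~~~~+
~~~~~~~
~+~+~~+
t=3: ++~~++~
~~+~~+~
~~+~~~~
~~~++++
~~~~~++
~~~~~~+
~~+++~~
t=4: ~+~~~++
~~+++++
~~+~~~+
~~~++~+
+~~~~~~
~~~++~+
+++++~+
t=5: ~~~~~~~
~++++~~
+~+~~~+
+~~+~++
+~~~~~+
~~~~+~+
~+~~~~~
t=6: ~+~+~~~
++++~~~
~~~~~~~
~~~~~+~
~~~~+~~
~~~~~++
~~~~~~~
t=7: ++~+~~~
++~+~~~
~++~~~~
~~~~~~~
~~~~+~+
~~~~~+~
~~~~~~~
t=8: ++~~~~~
~~~+~~~
+++~~~~
~~~~~~~
~~~~~+~
~~~~~+~
~~~~~~~
t=9: ~~~~~~~
~~~~~~~
~++~~~~
~+~~~~~
~~~~~~~
~~~~~~~
~~~~~~~
t=10: ~~~~~~~
~~~~~~~
~++~~~~
~++~~~~
~~~~~~~
~~~~~~~
~~~~~~~
t=11: ~~~~~~~
~~~~~~~
~++~~~~
~++~~~~
~~~~~~~
~~~~~~~
~~~~~~~

1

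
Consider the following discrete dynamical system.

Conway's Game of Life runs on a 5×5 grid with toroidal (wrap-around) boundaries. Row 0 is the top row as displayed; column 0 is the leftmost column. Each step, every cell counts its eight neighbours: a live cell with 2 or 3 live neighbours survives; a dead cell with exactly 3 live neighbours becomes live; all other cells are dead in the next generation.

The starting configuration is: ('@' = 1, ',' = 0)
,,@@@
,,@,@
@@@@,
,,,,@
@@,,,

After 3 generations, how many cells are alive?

2

[0] ,,@@@
,,@,@
@@@@,
,,,,@
@@,,,
[1] ,,@,@
,,,,,
@@@,,
,,,@@
@@@,,
[2] @,@@,
@,@@,
@@@@@
,,,@@
@@@,,
[3] @,,,,
,,,,,
,,,,,
,,,,,
@,,,,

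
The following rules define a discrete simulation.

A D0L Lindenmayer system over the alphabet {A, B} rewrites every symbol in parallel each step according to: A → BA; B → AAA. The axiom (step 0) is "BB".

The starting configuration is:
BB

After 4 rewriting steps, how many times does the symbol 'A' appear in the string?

42

[0] BB
[1] AAAAAA
[2] BABABABABABA
[3] AAABAAAABAAAABAAAABAAAABAAAABA
[4] BABABAAAABABABABAAAABABABABAAAABABABABAAAABABABABAAAABABABABAAAABA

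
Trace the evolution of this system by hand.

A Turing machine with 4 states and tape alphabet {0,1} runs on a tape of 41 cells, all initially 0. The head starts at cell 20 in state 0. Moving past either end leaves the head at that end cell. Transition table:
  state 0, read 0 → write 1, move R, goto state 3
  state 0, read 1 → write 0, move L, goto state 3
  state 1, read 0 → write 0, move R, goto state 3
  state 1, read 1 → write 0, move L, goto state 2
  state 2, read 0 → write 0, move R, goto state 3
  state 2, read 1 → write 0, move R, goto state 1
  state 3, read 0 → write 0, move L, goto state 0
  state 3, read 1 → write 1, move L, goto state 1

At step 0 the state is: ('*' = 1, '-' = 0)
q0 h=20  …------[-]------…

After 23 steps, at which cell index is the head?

9

gen 0: q0 h=20  …------[-]------…
gen 1: q3 h=21  …-----*[-]------…
gen 2: q0 h=20  …------[*]------…
gen 3: q3 h=19  …------[-]------…
gen 4: q0 h=18  …------[-]------…
gen 5: q3 h=19  …-----*[-]------…
gen 6: q0 h=18  …------[*]------…
gen 7: q3 h=17  …------[-]------…
gen 8: q0 h=16  …------[-]------…
gen 9: q3 h=17  …-----*[-]------…
gen 10: q0 h=16  …------[*]------…
gen 11: q3 h=15  …------[-]------…
gen 12: q0 h=14  …------[-]------…
gen 13: q3 h=15  …-----*[-]------…
gen 14: q0 h=14  …------[*]------…
gen 15: q3 h=13  …------[-]------…
gen 16: q0 h=12  …------[-]------…
gen 17: q3 h=13  …-----*[-]------…
gen 18: q0 h=12  …------[*]------…
gen 19: q3 h=11  …------[-]------…
gen 20: q0 h=10  …------[-]------…
gen 21: q3 h=11  …-----*[-]------…
gen 22: q0 h=10  …------[*]------…
gen 23: q3 h= 9  …------[-]------…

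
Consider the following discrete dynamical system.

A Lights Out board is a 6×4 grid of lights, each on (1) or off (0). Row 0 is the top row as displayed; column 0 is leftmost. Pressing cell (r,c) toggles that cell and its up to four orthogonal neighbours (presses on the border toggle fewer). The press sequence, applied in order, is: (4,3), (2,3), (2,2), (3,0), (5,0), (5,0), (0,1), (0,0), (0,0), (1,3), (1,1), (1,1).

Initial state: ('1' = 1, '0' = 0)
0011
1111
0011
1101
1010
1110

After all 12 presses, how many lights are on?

15

[0] 0011
1111
0011
1101
1010
1110
[1] 0011
1111
0011
1100
1001
1111
[2] 0011
1110
0000
1101
1001
1111
[3] 0011
1100
0111
1111
1001
1111
[4] 0011
1100
1111
0011
0001
1111
[5] 0011
1100
1111
0011
1001
0011
[6] 0011
1100
1111
0011
0001
1111
[7] 1101
1000
1111
0011
0001
1111
[8] 0001
0000
1111
0011
0001
1111
[9] 1101
1000
1111
0011
0001
1111
[10] 1100
1011
1110
0011
0001
1111
[11] 1000
0101
1010
0011
0001
1111
[12] 1100
1011
1110
0011
0001
1111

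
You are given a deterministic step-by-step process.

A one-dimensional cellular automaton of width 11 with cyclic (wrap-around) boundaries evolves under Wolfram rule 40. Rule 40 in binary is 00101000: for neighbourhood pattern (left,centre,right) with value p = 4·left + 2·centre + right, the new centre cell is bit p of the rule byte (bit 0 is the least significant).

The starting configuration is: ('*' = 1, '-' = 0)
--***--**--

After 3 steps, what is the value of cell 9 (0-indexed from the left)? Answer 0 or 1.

[0] --***--**--
[1] --*----*---
[2] -----------
[3] -----------

0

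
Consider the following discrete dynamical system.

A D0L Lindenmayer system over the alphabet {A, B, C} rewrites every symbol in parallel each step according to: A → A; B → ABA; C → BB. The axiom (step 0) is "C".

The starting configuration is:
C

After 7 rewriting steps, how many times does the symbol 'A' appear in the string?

k=0  C
k=1  BB
k=2  ABAABA
k=3  AABAAAABAA
k=4  AAABAAAAAABAAA
k=5  AAAABAAAAAAAABAAAA
k=6  AAAAABAAAAAAAAAABAAAAA
k=7  AAAAAABAAAAAAAAAAAABAAAAAA

24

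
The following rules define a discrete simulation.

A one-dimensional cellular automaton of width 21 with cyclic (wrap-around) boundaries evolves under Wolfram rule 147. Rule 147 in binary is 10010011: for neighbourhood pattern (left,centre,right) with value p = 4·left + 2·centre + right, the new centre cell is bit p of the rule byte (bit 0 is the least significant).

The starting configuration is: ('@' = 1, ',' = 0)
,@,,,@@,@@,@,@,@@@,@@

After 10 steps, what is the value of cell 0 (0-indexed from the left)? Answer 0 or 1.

1

0) ,@,,,@@,@@,@,@,@@@,@@
1) ,,@@@,,,,,,,,,,,@,,,,
2) @@,@,@@@@@@@@@@@,@@@@
3) @,,,,,@@@@@@@@@,,,@@@
4) ,@@@@@,@@@@@@@,@@@,@@
5) ,,@@@,,,@@@@@,,,@,,,,
6) @@,@,@@@,@@@,@@@,@@@@
7) @,,,,,@,,,@,,,@,,,@@@
8) ,@@@@@,@@@,@@@,@@@,@@
9) ,,@@@,,,@,,,@,,,@,,,,
10) @@,@,@@@,@@@,@@@,@@@@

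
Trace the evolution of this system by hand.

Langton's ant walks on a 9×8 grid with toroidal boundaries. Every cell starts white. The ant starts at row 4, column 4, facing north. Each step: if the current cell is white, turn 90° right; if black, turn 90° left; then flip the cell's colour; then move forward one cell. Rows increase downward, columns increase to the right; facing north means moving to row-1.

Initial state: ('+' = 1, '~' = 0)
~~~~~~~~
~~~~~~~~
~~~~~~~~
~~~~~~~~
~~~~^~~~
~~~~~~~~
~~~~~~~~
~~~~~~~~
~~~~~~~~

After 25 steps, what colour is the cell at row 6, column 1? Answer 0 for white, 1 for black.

1

k=0  ~~~~~~~~
~~~~~~~~
~~~~~~~~
~~~~~~~~
~~~~^~~~
~~~~~~~~
~~~~~~~~
~~~~~~~~
~~~~~~~~
k=1  ~~~~~~~~
~~~~~~~~
~~~~~~~~
~~~~~~~~
~~~~+>~~
~~~~~~~~
~~~~~~~~
~~~~~~~~
~~~~~~~~
k=2  ~~~~~~~~
~~~~~~~~
~~~~~~~~
~~~~~~~~
~~~~++~~
~~~~~v~~
~~~~~~~~
~~~~~~~~
~~~~~~~~
k=3  ~~~~~~~~
~~~~~~~~
~~~~~~~~
~~~~~~~~
~~~~++~~
~~~~<+~~
~~~~~~~~
~~~~~~~~
~~~~~~~~
k=4  ~~~~~~~~
~~~~~~~~
~~~~~~~~
~~~~~~~~
~~~~^+~~
~~~~++~~
~~~~~~~~
~~~~~~~~
~~~~~~~~
k=5  ~~~~~~~~
~~~~~~~~
~~~~~~~~
~~~~~~~~
~~~<~+~~
~~~~++~~
~~~~~~~~
~~~~~~~~
~~~~~~~~
k=6  ~~~~~~~~
~~~~~~~~
~~~~~~~~
~~~^~~~~
~~~+~+~~
~~~~++~~
~~~~~~~~
~~~~~~~~
~~~~~~~~
k=7  ~~~~~~~~
~~~~~~~~
~~~~~~~~
~~~+>~~~
~~~+~+~~
~~~~++~~
~~~~~~~~
~~~~~~~~
~~~~~~~~
k=8  ~~~~~~~~
~~~~~~~~
~~~~~~~~
~~~++~~~
~~~+v+~~
~~~~++~~
~~~~~~~~
~~~~~~~~
~~~~~~~~
k=9  ~~~~~~~~
~~~~~~~~
~~~~~~~~
~~~++~~~
~~~<++~~
~~~~++~~
~~~~~~~~
~~~~~~~~
~~~~~~~~
k=10  ~~~~~~~~
~~~~~~~~
~~~~~~~~
~~~++~~~
~~~~++~~
~~~v++~~
~~~~~~~~
~~~~~~~~
~~~~~~~~
k=11  ~~~~~~~~
~~~~~~~~
~~~~~~~~
~~~++~~~
~~~~++~~
~~<+++~~
~~~~~~~~
~~~~~~~~
~~~~~~~~
k=12  ~~~~~~~~
~~~~~~~~
~~~~~~~~
~~~++~~~
~~^~++~~
~~++++~~
~~~~~~~~
~~~~~~~~
~~~~~~~~
k=13  ~~~~~~~~
~~~~~~~~
~~~~~~~~
~~~++~~~
~~+>++~~
~~++++~~
~~~~~~~~
~~~~~~~~
~~~~~~~~
k=14  ~~~~~~~~
~~~~~~~~
~~~~~~~~
~~~++~~~
~~++++~~
~~+v++~~
~~~~~~~~
~~~~~~~~
~~~~~~~~
k=15  ~~~~~~~~
~~~~~~~~
~~~~~~~~
~~~++~~~
~~++++~~
~~+~>+~~
~~~~~~~~
~~~~~~~~
~~~~~~~~
k=16  ~~~~~~~~
~~~~~~~~
~~~~~~~~
~~~++~~~
~~++^+~~
~~+~~+~~
~~~~~~~~
~~~~~~~~
~~~~~~~~
k=17  ~~~~~~~~
~~~~~~~~
~~~~~~~~
~~~++~~~
~~+<~+~~
~~+~~+~~
~~~~~~~~
~~~~~~~~
~~~~~~~~
k=18  ~~~~~~~~
~~~~~~~~
~~~~~~~~
~~~++~~~
~~+~~+~~
~~+v~+~~
~~~~~~~~
~~~~~~~~
~~~~~~~~
k=19  ~~~~~~~~
~~~~~~~~
~~~~~~~~
~~~++~~~
~~+~~+~~
~~<+~+~~
~~~~~~~~
~~~~~~~~
~~~~~~~~
k=20  ~~~~~~~~
~~~~~~~~
~~~~~~~~
~~~++~~~
~~+~~+~~
~~~+~+~~
~~v~~~~~
~~~~~~~~
~~~~~~~~
k=21  ~~~~~~~~
~~~~~~~~
~~~~~~~~
~~~++~~~
~~+~~+~~
~~~+~+~~
~<+~~~~~
~~~~~~~~
~~~~~~~~
k=22  ~~~~~~~~
~~~~~~~~
~~~~~~~~
~~~++~~~
~~+~~+~~
~^~+~+~~
~++~~~~~
~~~~~~~~
~~~~~~~~
k=23  ~~~~~~~~
~~~~~~~~
~~~~~~~~
~~~++~~~
~~+~~+~~
~+>+~+~~
~++~~~~~
~~~~~~~~
~~~~~~~~
k=24  ~~~~~~~~
~~~~~~~~
~~~~~~~~
~~~++~~~
~~+~~+~~
~+++~+~~
~+v~~~~~
~~~~~~~~
~~~~~~~~
k=25  ~~~~~~~~
~~~~~~~~
~~~~~~~~
~~~++~~~
~~+~~+~~
~+++~+~~
~+~>~~~~
~~~~~~~~
~~~~~~~~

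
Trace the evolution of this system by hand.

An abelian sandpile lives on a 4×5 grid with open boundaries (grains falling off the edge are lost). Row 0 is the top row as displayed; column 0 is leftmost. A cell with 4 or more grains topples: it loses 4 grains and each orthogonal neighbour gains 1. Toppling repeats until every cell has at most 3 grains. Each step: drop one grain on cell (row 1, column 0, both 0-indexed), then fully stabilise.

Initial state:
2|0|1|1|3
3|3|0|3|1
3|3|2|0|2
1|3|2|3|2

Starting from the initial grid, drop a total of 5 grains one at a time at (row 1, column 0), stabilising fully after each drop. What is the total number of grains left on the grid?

37

[0] 2|0|1|1|3
3|3|0|3|1
3|3|2|0|2
1|3|2|3|2
[1] 3|1|1|1|3
2|1|1|3|1
1|2|3|0|2
3|0|3|3|2
[2] 3|1|1|1|3
3|1|1|3|1
1|2|3|0|2
3|0|3|3|2
[3] 0|2|1|1|3
1|2|1|3|1
2|2|3|0|2
3|0|3|3|2
[4] 0|2|1|1|3
2|2|1|3|1
2|2|3|0|2
3|0|3|3|2
[5] 0|2|1|1|3
3|2|1|3|1
2|2|3|0|2
3|0|3|3|2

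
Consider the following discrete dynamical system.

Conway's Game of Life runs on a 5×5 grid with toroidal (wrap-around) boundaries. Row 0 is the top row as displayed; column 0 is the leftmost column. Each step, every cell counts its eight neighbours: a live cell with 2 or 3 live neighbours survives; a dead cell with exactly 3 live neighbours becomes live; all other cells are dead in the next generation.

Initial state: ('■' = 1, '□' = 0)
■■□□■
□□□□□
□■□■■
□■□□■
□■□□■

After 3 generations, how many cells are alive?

2

0) ■■□□■
□□□□□
□■□■■
□■□□■
□■□□■
1) □■□□■
□■■■□
□□■■■
□■□□■
□■■■■
2) □□□□■
□■□□□
□□□□■
□■□□□
□■□□■
3) □□□□□
■□□□□
■□□□□
□□□□□
□□□□□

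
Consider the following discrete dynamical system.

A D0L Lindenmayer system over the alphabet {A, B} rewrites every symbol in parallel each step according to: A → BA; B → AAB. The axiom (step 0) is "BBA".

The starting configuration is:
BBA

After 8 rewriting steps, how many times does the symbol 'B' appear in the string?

[0] BBA
[1] AABAABBA
[2] BABAAABBABAAABAABBA
[3] AABBAAABBABABAAABAABBAAABBABABAAABBABAAABAABBA
[4] BABAAABAABBABABAAABAABBAAABBAAABBABABAAABBABAAABAABBABABAAABAABBAAABBAAABBABABAAABAABBAAABBABABAAABBABAAABAABBA
[5] AABBAAABBABABAAABBABAAABAABBAAABBAAABBABABAAABBABAAABAABBA…BABAAABAABBAAABBAAABBABABAAABAABBAAABBABABAAABBABAAABAABBA  (len 268)
[6] BABAAABAABBABABAAABAABBAAABBAAABBABABAAABAABBAAABBABABAAAB…BABAAABAABBAAABBAAABBABABAAABAABBAAABBABABAAABBABAAABAABBA  (len 647)
[7] AABBAAABBABABAAABBABAAABAABBAAABBAAABBABABAAABBABAAABAABBA…BABAAABAABBAAABBAAABBABABAAABAABBAAABBABABAAABBABAAABAABBA  (len 1562)
[8] BABAAABAABBABABAAABAABBAAABBAAABBABABAAABAABBAAABBABABAAAB…BABAAABAABBAAABBAAABBABABAAABAABBAAABBABABAAABBABAAABAABBA  (len 3771)

1562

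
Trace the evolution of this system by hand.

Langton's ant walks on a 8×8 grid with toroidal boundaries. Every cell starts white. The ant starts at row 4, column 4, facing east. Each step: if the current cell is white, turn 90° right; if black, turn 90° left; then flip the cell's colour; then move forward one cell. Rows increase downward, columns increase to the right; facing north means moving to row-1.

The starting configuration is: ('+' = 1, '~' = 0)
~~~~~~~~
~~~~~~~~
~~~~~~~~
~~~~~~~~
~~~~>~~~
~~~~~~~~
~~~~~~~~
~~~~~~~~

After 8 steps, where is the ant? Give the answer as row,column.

t=0: ~~~~~~~~
~~~~~~~~
~~~~~~~~
~~~~~~~~
~~~~>~~~
~~~~~~~~
~~~~~~~~
~~~~~~~~
t=1: ~~~~~~~~
~~~~~~~~
~~~~~~~~
~~~~~~~~
~~~~+~~~
~~~~v~~~
~~~~~~~~
~~~~~~~~
t=2: ~~~~~~~~
~~~~~~~~
~~~~~~~~
~~~~~~~~
~~~~+~~~
~~~<+~~~
~~~~~~~~
~~~~~~~~
t=3: ~~~~~~~~
~~~~~~~~
~~~~~~~~
~~~~~~~~
~~~^+~~~
~~~++~~~
~~~~~~~~
~~~~~~~~
t=4: ~~~~~~~~
~~~~~~~~
~~~~~~~~
~~~~~~~~
~~~+>~~~
~~~++~~~
~~~~~~~~
~~~~~~~~
t=5: ~~~~~~~~
~~~~~~~~
~~~~~~~~
~~~~^~~~
~~~+~~~~
~~~++~~~
~~~~~~~~
~~~~~~~~
t=6: ~~~~~~~~
~~~~~~~~
~~~~~~~~
~~~~+>~~
~~~+~~~~
~~~++~~~
~~~~~~~~
~~~~~~~~
t=7: ~~~~~~~~
~~~~~~~~
~~~~~~~~
~~~~++~~
~~~+~v~~
~~~++~~~
~~~~~~~~
~~~~~~~~
t=8: ~~~~~~~~
~~~~~~~~
~~~~~~~~
~~~~++~~
~~~+<+~~
~~~++~~~
~~~~~~~~
~~~~~~~~

4,4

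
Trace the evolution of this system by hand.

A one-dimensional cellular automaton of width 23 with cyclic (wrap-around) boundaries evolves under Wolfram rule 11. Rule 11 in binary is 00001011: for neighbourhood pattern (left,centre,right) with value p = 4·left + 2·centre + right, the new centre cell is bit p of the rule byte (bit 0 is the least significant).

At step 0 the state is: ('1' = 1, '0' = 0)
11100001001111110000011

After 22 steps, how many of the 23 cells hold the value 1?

13

gen 0: 11100001001111110000011
gen 1: 00001110011000000111110
gen 2: 11111000110011111100000
gen 3: 10000011100110000001111
gen 4: 00111110001100111111000
gen 5: 11100000111001100000011
gen 6: 00001111100011001111110
gen 7: 11111000001110011000000
gen 8: 10000011111000110011111
gen 9: 00111110000011100110000
gen 10: 11100000111110001100111
gen 11: 00001111100000111001100
gen 12: 11111000001111100011001
gen 13: 00000011111000001110011
gen 14: 01111110000011111000110
gen 15: 11000000111110000011100
gen 16: 10011111100000111110001
gen 17: 00110000001111100000111
gen 18: 01100111111000001111100
gen 19: 11001100000011111000001
gen 20: 00011001111110000011111
gen 21: 01110011000000111110000
gen 22: 11000110011111100000111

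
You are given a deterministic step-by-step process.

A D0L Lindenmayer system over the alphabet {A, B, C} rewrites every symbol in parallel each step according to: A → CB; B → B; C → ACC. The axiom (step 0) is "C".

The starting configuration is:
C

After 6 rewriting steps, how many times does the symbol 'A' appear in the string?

[0] C
[1] ACC
[2] CBACCACC
[3] ACCBCBACCACCCBACCACC
[4] CBACCACCBACCBCBACCACCCBACCACCACCBCBACCACCCBACCACC
[5] ACCBCBACCACCCBACCACCBCBACCACCBACCBCBACCACCCBACCACCACCBCBACCACCCBACCACCCBACCACCBACCBCBACCACCCBACCACCACCBCBACCACCCBACCACC
[6] CBACCACCBACCBCBACCACCCBACCACCACCBCBACCACCCBACCACCBACCBCBAC…CCBACCACCCBACCACCBACCBCBACCACCCBACCACCACCBCBACCACCCBACCACC  (len 288)

70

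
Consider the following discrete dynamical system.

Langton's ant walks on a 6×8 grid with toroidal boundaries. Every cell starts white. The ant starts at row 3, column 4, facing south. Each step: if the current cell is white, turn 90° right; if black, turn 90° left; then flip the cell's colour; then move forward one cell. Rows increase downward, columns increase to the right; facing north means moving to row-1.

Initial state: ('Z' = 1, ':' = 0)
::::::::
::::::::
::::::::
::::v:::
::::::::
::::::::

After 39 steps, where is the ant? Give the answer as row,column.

step 0: ::::::::
::::::::
::::::::
::::v:::
::::::::
::::::::
step 1: ::::::::
::::::::
::::::::
:::<Z:::
::::::::
::::::::
step 2: ::::::::
::::::::
:::^::::
:::ZZ:::
::::::::
::::::::
step 3: ::::::::
::::::::
:::Z>:::
:::ZZ:::
::::::::
::::::::
step 4: ::::::::
::::::::
:::ZZ:::
:::Zv:::
::::::::
::::::::
step 5: ::::::::
::::::::
:::ZZ:::
:::Z:>::
::::::::
::::::::
step 6: ::::::::
::::::::
:::ZZ:::
:::Z:Z::
:::::v::
::::::::
step 7: ::::::::
::::::::
:::ZZ:::
:::Z:Z::
::::<Z::
::::::::
step 8: ::::::::
::::::::
:::ZZ:::
:::Z^Z::
::::ZZ::
::::::::
step 9: ::::::::
::::::::
:::ZZ:::
:::ZZ>::
::::ZZ::
::::::::
step 10: ::::::::
::::::::
:::ZZ^::
:::ZZ:::
::::ZZ::
::::::::
step 11: ::::::::
::::::::
:::ZZZ>:
:::ZZ:::
::::ZZ::
::::::::
step 12: ::::::::
::::::::
:::ZZZZ:
:::ZZ:v:
::::ZZ::
::::::::
step 13: ::::::::
::::::::
:::ZZZZ:
:::ZZ<Z:
::::ZZ::
::::::::
step 14: ::::::::
::::::::
:::ZZ^Z:
:::ZZZZ:
::::ZZ::
::::::::
step 15: ::::::::
::::::::
:::Z<:Z:
:::ZZZZ:
::::ZZ::
::::::::
step 16: ::::::::
::::::::
:::Z::Z:
:::ZvZZ:
::::ZZ::
::::::::
step 17: ::::::::
::::::::
:::Z::Z:
:::Z:>Z:
::::ZZ::
::::::::
step 18: ::::::::
::::::::
:::Z:^Z:
:::Z::Z:
::::ZZ::
::::::::
step 19: ::::::::
::::::::
:::Z:Z>:
:::Z::Z:
::::ZZ::
::::::::
step 20: ::::::::
::::::^:
:::Z:Z::
:::Z::Z:
::::ZZ::
::::::::
step 21: ::::::::
::::::Z>
:::Z:Z::
:::Z::Z:
::::ZZ::
::::::::
step 22: ::::::::
::::::ZZ
:::Z:Z:v
:::Z::Z:
::::ZZ::
::::::::
step 23: ::::::::
::::::ZZ
:::Z:Z<Z
:::Z::Z:
::::ZZ::
::::::::
step 24: ::::::::
::::::^Z
:::Z:ZZZ
:::Z::Z:
::::ZZ::
::::::::
step 25: ::::::::
:::::<:Z
:::Z:ZZZ
:::Z::Z:
::::ZZ::
::::::::
step 26: :::::^::
:::::Z:Z
:::Z:ZZZ
:::Z::Z:
::::ZZ::
::::::::
step 27: :::::Z>:
:::::Z:Z
:::Z:ZZZ
:::Z::Z:
::::ZZ::
::::::::
step 28: :::::ZZ:
:::::ZvZ
:::Z:ZZZ
:::Z::Z:
::::ZZ::
::::::::
step 29: :::::ZZ:
:::::<ZZ
:::Z:ZZZ
:::Z::Z:
::::ZZ::
::::::::
step 30: :::::ZZ:
::::::ZZ
:::Z:vZZ
:::Z::Z:
::::ZZ::
::::::::
step 31: :::::ZZ:
::::::ZZ
:::Z::>Z
:::Z::Z:
::::ZZ::
::::::::
step 32: :::::ZZ:
::::::^Z
:::Z:::Z
:::Z::Z:
::::ZZ::
::::::::
step 33: :::::ZZ:
:::::<:Z
:::Z:::Z
:::Z::Z:
::::ZZ::
::::::::
step 34: :::::^Z:
:::::Z:Z
:::Z:::Z
:::Z::Z:
::::ZZ::
::::::::
step 35: ::::<:Z:
:::::Z:Z
:::Z:::Z
:::Z::Z:
::::ZZ::
::::::::
step 36: ::::Z:Z:
:::::Z:Z
:::Z:::Z
:::Z::Z:
::::ZZ::
::::^:::
step 37: ::::Z:Z:
:::::Z:Z
:::Z:::Z
:::Z::Z:
::::ZZ::
::::Z>::
step 38: ::::ZvZ:
:::::Z:Z
:::Z:::Z
:::Z::Z:
::::ZZ::
::::ZZ::
step 39: ::::<ZZ:
:::::Z:Z
:::Z:::Z
:::Z::Z:
::::ZZ::
::::ZZ::

0,4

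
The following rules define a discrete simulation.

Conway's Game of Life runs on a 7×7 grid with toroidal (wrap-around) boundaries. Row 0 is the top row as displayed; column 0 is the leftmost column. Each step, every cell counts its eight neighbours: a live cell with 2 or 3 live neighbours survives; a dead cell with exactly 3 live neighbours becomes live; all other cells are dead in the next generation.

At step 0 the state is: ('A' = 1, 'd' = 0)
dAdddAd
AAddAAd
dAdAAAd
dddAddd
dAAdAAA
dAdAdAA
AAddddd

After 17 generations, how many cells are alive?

step 0: dAdddAd
AAddAAd
dAdAAAd
dddAddd
dAAdAAA
dAdAdAA
AAddddd
step 1: ddAdAAd
AAdAddd
AAdAdAA
AAddddA
dAddddA
dddAddd
dAddAAd
step 2: AdAddAA
dddAddd
ddddAAd
ddddddd
dAAdddA
AdAdAAd
ddAddAd
step 3: dAAAAAA
dddAddd
ddddAdd
dddddAd
AAAAdAA
AdAdAAd
AdAdddd
step 4: AAddAAA
ddddddd
ddddAdd
AAAAdAd
AdAAddd
ddddAAd
Adddddd
step 5: AAdddAA
AdddAdA
dAAAAdd
AdddddA
AddddAd
dAdAAdA
AAddddd
step 6: dddddAd
ddddAdd
dAAAAdd
AdAAAAA
dAddAAd
dAAdAAA
ddddAdd
step 7: ddddAAd
ddAdAAd
AAddddA
AdddddA
ddddddd
AAAdddA
dddAAdA
step 8: ddddddA
AAdAAdd
dAddddd
dAddddA
ddddddd
AAAAdAA
dAAAAdA
step 9: ddddddA
AAAdddd
dAddddd
Adddddd
dddddAd
dddddAA
ddddAdd
step 10: AAddddd
AAAdddd
ddAdddd
ddddddd
dddddAd
ddddAAA
ddddddA
step 11: ddAdddA
AdAdddd
ddAdddd
ddddddd
ddddAAA
ddddAdA
ddddddA
step 12: AAddddA
ddAAddd
dAddddd
dddddAd
ddddAdA
AdddAdA
AdddddA
step 13: dAAdddA
ddAdddd
ddAdddd
dddddAd
AdddAdA
ddddddd
ddddddd
step 14: dAAdddd
ddAAddd
ddddddd
dddddAA
dddddAA
ddddddd
ddddddd
step 15: dAAAddd
dAAAddd
ddddddd
dddddAA
dddddAA
ddddddd
ddddddd
step 16: dAdAddd
dAdAddd
ddAdddd
dddddAA
dddddAA
ddddddd
ddAdddd
step 17: dAdAddd
dAdAddd
ddAdddd
dddddAA
dddddAA
ddddddd
ddAdddd

10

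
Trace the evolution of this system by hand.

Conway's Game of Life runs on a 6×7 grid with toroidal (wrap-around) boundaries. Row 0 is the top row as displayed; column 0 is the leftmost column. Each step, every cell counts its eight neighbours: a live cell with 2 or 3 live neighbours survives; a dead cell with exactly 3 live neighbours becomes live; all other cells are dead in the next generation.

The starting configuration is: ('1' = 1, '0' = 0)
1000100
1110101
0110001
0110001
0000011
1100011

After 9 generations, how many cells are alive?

15

gen 0: 1000100
1110101
0110001
0110001
0000011
1100011
gen 1: 0011100
0010001
0000001
0110001
0010000
0100100
gen 2: 0110110
0010010
0110011
1110000
1011000
0100100
gen 3: 0110110
1000000
0001011
0000000
1001000
1000110
gen 4: 1101110
1111000
0000001
0000101
0000101
1010010
gen 5: 0000010
0001010
0111011
1000001
1001101
1010000
gen 6: 0000101
0001010
0111010
0000000
0001010
1101110
gen 7: 1010001
0001011
0011000
0001000
0011011
1011000
gen 8: 1010110
1101111
0011000
0000000
0100001
1000110
gen 9: 0010000
1000000
1111011
0010000
1000011
1001100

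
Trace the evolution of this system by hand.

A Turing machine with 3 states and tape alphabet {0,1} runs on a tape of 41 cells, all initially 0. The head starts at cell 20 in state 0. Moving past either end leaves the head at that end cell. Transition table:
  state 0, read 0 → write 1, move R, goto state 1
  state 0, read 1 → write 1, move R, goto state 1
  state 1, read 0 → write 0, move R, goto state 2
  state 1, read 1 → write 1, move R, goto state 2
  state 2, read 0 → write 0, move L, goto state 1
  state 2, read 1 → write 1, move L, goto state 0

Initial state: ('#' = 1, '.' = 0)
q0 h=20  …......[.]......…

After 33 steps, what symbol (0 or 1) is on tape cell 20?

k=0  q0 h=20  …......[.]......…
k=1  q1 h=21  ….....#[.]......…
k=2  q2 h=22  …....#.[.]......…
k=3  q1 h=21  ….....#[.]......…
k=4  q2 h=22  …....#.[.]......…
k=5  q1 h=21  ….....#[.]......…
k=6  q2 h=22  …....#.[.]......…
k=7  q1 h=21  ….....#[.]......…
k=8  q2 h=22  …....#.[.]......…
k=9  q1 h=21  ….....#[.]......…
k=10  q2 h=22  …....#.[.]......…
k=11  q1 h=21  ….....#[.]......…
k=12  q2 h=22  …....#.[.]......…
k=13  q1 h=21  ….....#[.]......…
k=14  q2 h=22  …....#.[.]......…
k=15  q1 h=21  ….....#[.]......…
k=16  q2 h=22  …....#.[.]......…
k=17  q1 h=21  ….....#[.]......…
k=18  q2 h=22  …....#.[.]......…
k=19  q1 h=21  ….....#[.]......…
k=20  q2 h=22  …....#.[.]......…
k=21  q1 h=21  ….....#[.]......…
k=22  q2 h=22  …....#.[.]......…
k=23  q1 h=21  ….....#[.]......…
k=24  q2 h=22  …....#.[.]......…
k=25  q1 h=21  ….....#[.]......…
k=26  q2 h=22  …....#.[.]......…
k=27  q1 h=21  ….....#[.]......…
k=28  q2 h=22  …....#.[.]......…
k=29  q1 h=21  ….....#[.]......…
k=30  q2 h=22  …....#.[.]......…
k=31  q1 h=21  ….....#[.]......…
k=32  q2 h=22  …....#.[.]......…
k=33  q1 h=21  ….....#[.]......…

1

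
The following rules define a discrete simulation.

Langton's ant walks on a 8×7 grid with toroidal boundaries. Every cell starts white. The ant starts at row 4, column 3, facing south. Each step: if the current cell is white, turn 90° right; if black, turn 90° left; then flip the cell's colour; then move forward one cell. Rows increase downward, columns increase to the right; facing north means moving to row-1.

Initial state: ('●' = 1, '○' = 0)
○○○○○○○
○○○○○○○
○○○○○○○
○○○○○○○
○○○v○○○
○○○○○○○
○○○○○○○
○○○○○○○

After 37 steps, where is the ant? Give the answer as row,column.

0,4

t=0: ○○○○○○○
○○○○○○○
○○○○○○○
○○○○○○○
○○○v○○○
○○○○○○○
○○○○○○○
○○○○○○○
t=1: ○○○○○○○
○○○○○○○
○○○○○○○
○○○○○○○
○○<●○○○
○○○○○○○
○○○○○○○
○○○○○○○
t=2: ○○○○○○○
○○○○○○○
○○○○○○○
○○^○○○○
○○●●○○○
○○○○○○○
○○○○○○○
○○○○○○○
t=3: ○○○○○○○
○○○○○○○
○○○○○○○
○○●>○○○
○○●●○○○
○○○○○○○
○○○○○○○
○○○○○○○
t=4: ○○○○○○○
○○○○○○○
○○○○○○○
○○●●○○○
○○●v○○○
○○○○○○○
○○○○○○○
○○○○○○○
t=5: ○○○○○○○
○○○○○○○
○○○○○○○
○○●●○○○
○○●○>○○
○○○○○○○
○○○○○○○
○○○○○○○
t=6: ○○○○○○○
○○○○○○○
○○○○○○○
○○●●○○○
○○●○●○○
○○○○v○○
○○○○○○○
○○○○○○○
t=7: ○○○○○○○
○○○○○○○
○○○○○○○
○○●●○○○
○○●○●○○
○○○<●○○
○○○○○○○
○○○○○○○
t=8: ○○○○○○○
○○○○○○○
○○○○○○○
○○●●○○○
○○●^●○○
○○○●●○○
○○○○○○○
○○○○○○○
t=9: ○○○○○○○
○○○○○○○
○○○○○○○
○○●●○○○
○○●●>○○
○○○●●○○
○○○○○○○
○○○○○○○
t=10: ○○○○○○○
○○○○○○○
○○○○○○○
○○●●^○○
○○●●○○○
○○○●●○○
○○○○○○○
○○○○○○○
t=11: ○○○○○○○
○○○○○○○
○○○○○○○
○○●●●>○
○○●●○○○
○○○●●○○
○○○○○○○
○○○○○○○
t=12: ○○○○○○○
○○○○○○○
○○○○○○○
○○●●●●○
○○●●○v○
○○○●●○○
○○○○○○○
○○○○○○○
t=13: ○○○○○○○
○○○○○○○
○○○○○○○
○○●●●●○
○○●●<●○
○○○●●○○
○○○○○○○
○○○○○○○
t=14: ○○○○○○○
○○○○○○○
○○○○○○○
○○●●^●○
○○●●●●○
○○○●●○○
○○○○○○○
○○○○○○○
t=15: ○○○○○○○
○○○○○○○
○○○○○○○
○○●<○●○
○○●●●●○
○○○●●○○
○○○○○○○
○○○○○○○
t=16: ○○○○○○○
○○○○○○○
○○○○○○○
○○●○○●○
○○●v●●○
○○○●●○○
○○○○○○○
○○○○○○○
t=17: ○○○○○○○
○○○○○○○
○○○○○○○
○○●○○●○
○○●○>●○
○○○●●○○
○○○○○○○
○○○○○○○
t=18: ○○○○○○○
○○○○○○○
○○○○○○○
○○●○^●○
○○●○○●○
○○○●●○○
○○○○○○○
○○○○○○○
t=19: ○○○○○○○
○○○○○○○
○○○○○○○
○○●○●>○
○○●○○●○
○○○●●○○
○○○○○○○
○○○○○○○
t=20: ○○○○○○○
○○○○○○○
○○○○○^○
○○●○●○○
○○●○○●○
○○○●●○○
○○○○○○○
○○○○○○○
t=21: ○○○○○○○
○○○○○○○
○○○○○●>
○○●○●○○
○○●○○●○
○○○●●○○
○○○○○○○
○○○○○○○
t=22: ○○○○○○○
○○○○○○○
○○○○○●●
○○●○●○v
○○●○○●○
○○○●●○○
○○○○○○○
○○○○○○○
t=23: ○○○○○○○
○○○○○○○
○○○○○●●
○○●○●<●
○○●○○●○
○○○●●○○
○○○○○○○
○○○○○○○
t=24: ○○○○○○○
○○○○○○○
○○○○○^●
○○●○●●●
○○●○○●○
○○○●●○○
○○○○○○○
○○○○○○○
t=25: ○○○○○○○
○○○○○○○
○○○○<○●
○○●○●●●
○○●○○●○
○○○●●○○
○○○○○○○
○○○○○○○
t=26: ○○○○○○○
○○○○^○○
○○○○●○●
○○●○●●●
○○●○○●○
○○○●●○○
○○○○○○○
○○○○○○○
t=27: ○○○○○○○
○○○○●>○
○○○○●○●
○○●○●●●
○○●○○●○
○○○●●○○
○○○○○○○
○○○○○○○
t=28: ○○○○○○○
○○○○●●○
○○○○●v●
○○●○●●●
○○●○○●○
○○○●●○○
○○○○○○○
○○○○○○○
t=29: ○○○○○○○
○○○○●●○
○○○○<●●
○○●○●●●
○○●○○●○
○○○●●○○
○○○○○○○
○○○○○○○
t=30: ○○○○○○○
○○○○●●○
○○○○○●●
○○●○v●●
○○●○○●○
○○○●●○○
○○○○○○○
○○○○○○○
t=31: ○○○○○○○
○○○○●●○
○○○○○●●
○○●○○>●
○○●○○●○
○○○●●○○
○○○○○○○
○○○○○○○
t=32: ○○○○○○○
○○○○●●○
○○○○○^●
○○●○○○●
○○●○○●○
○○○●●○○
○○○○○○○
○○○○○○○
t=33: ○○○○○○○
○○○○●●○
○○○○<○●
○○●○○○●
○○●○○●○
○○○●●○○
○○○○○○○
○○○○○○○
t=34: ○○○○○○○
○○○○^●○
○○○○●○●
○○●○○○●
○○●○○●○
○○○●●○○
○○○○○○○
○○○○○○○
t=35: ○○○○○○○
○○○<○●○
○○○○●○●
○○●○○○●
○○●○○●○
○○○●●○○
○○○○○○○
○○○○○○○
t=36: ○○○^○○○
○○○●○●○
○○○○●○●
○○●○○○●
○○●○○●○
○○○●●○○
○○○○○○○
○○○○○○○
t=37: ○○○●>○○
○○○●○●○
○○○○●○●
○○●○○○●
○○●○○●○
○○○●●○○
○○○○○○○
○○○○○○○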